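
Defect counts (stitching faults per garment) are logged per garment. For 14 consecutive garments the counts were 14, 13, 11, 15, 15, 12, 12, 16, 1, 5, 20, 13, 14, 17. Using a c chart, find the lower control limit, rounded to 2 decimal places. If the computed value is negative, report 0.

c̄ = (14 + 13 + 11 + 15 + 15 + 12 + 12 + 16 + 1 + 5 + 20 + 13 + 14 + 17) / 14 = 178 / 14 = 12.7143
LCL = c̄ − 3√c̄ = 12.7143 − 3 × 3.5657 = 2.0172

2.02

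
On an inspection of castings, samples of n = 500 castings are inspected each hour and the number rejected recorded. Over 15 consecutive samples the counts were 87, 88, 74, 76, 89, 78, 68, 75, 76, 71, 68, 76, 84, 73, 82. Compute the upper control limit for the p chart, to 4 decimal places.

0.2039

p̄ = Σdᵢ / (k·n) = 1165 / (15 × 500) = 0.15533
UCL = p̄ + 3·√(p̄(1−p̄)/n) = 0.15533 + 3 × √(0.15533×0.84467/500) = 0.15533 + 3 × 0.01620 = 0.20393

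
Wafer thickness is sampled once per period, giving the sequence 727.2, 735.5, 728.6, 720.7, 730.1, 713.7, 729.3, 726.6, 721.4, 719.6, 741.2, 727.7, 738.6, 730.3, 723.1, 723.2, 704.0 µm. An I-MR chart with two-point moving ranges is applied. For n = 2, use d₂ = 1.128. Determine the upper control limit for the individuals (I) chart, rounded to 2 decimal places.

751.69

X̄ = (727.2 + 735.5 + 728.6 + 720.7 + 730.1 + 713.7 + 729.3 + 726.6 + 721.4 + 719.6 + 741.2 + 727.7 + 738.6 + 730.3 + 723.1 + 723.2 + 704.0) / 17 = 725.9294
Moving ranges: 8.3, 6.9, 7.9, 9.4, 16.4, 15.6, 2.7, 5.2, 1.8, 21.6, 13.5, 10.9, 8.3, 7.2, 0.1, 19.2; M̄R̄ = 155.0000 / 16 = 9.6875
UCL = X̄ + 3·M̄R̄/d₂ = 725.9294 + 3 × 9.6875 / 1.128 = 751.6940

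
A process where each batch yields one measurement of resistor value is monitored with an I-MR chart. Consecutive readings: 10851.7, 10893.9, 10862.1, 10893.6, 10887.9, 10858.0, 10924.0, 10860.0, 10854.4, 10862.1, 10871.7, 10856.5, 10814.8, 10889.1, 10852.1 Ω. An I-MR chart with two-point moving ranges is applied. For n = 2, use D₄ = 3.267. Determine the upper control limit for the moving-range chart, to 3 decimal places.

107.858

Moving ranges: 42.2, 31.8, 31.5, 5.7, 29.9, 66.0, 64.0, 5.6, 7.7, 9.6, 15.2, 41.7, 74.3, 37.0; M̄R̄ = 462.2000 / 14 = 33.0143
UCL_MR = D₄·M̄R̄ = 3.267 × 33.0143 = 107.8577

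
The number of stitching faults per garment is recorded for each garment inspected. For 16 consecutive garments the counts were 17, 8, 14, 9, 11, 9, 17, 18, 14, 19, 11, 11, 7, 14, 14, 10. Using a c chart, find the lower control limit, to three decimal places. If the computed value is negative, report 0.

c̄ = (17 + 8 + 14 + 9 + 11 + 9 + 17 + 18 + 14 + 19 + 11 + 11 + 7 + 14 + 14 + 10) / 16 = 203 / 16 = 12.6875
LCL = c̄ − 3√c̄ = 12.6875 − 3 × 3.5620 = 2.0016

2.002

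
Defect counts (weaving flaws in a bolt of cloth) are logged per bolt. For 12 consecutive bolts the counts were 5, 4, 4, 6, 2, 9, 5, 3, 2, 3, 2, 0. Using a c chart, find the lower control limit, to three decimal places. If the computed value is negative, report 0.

0.000

c̄ = (5 + 4 + 4 + 6 + 2 + 9 + 5 + 3 + 2 + 3 + 2 + 0) / 12 = 45 / 12 = 3.7500
LCL = c̄ − 3√c̄ = 3.7500 − 3 × 1.9365 = -2.0595 → 0 (cannot be negative)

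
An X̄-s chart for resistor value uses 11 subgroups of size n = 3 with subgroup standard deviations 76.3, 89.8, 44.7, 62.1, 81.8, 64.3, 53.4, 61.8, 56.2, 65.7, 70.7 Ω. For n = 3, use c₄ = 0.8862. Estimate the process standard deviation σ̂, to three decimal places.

s̄ = (76.3 + 89.8 + 44.7 + 62.1 + 81.8 + 64.3 + 53.4 + 61.8 + 56.2 + 65.7 + 70.7) / 11 = 66.0727
σ̂ = s̄ / c₄ = 66.0727 / 0.8862 = 74.5574

74.557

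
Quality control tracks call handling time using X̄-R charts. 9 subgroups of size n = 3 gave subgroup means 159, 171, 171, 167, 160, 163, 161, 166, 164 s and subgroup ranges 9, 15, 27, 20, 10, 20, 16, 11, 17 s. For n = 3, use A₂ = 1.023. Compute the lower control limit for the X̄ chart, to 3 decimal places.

X̄̄ = (159 + 171 + 171 + 167 + 160 + 163 + 161 + 166 + 164) / 9 = 1482.0000 / 9 = 164.6667
R̄ = (9 + 15 + 27 + 20 + 10 + 20 + 16 + 11 + 17) / 9 = 145.0000 / 9 = 16.1111
LCL = X̄̄ − A₂·R̄ = 164.6667 − 1.023 × 16.1111 = 148.1850

148.185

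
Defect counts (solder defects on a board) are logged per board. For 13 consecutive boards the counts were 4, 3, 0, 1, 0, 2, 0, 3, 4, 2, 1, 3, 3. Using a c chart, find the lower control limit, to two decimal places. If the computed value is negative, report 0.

c̄ = (4 + 3 + 0 + 1 + 0 + 2 + 0 + 3 + 4 + 2 + 1 + 3 + 3) / 13 = 26 / 13 = 2.0000
LCL = c̄ − 3√c̄ = 2.0000 − 3 × 1.4142 = -2.2426 → 0 (cannot be negative)

0.00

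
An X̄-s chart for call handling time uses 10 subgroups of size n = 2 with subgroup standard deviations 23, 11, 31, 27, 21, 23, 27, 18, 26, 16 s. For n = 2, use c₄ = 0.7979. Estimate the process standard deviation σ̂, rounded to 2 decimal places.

27.95

s̄ = (23 + 11 + 31 + 27 + 21 + 23 + 27 + 18 + 26 + 16) / 10 = 22.3000
σ̂ = s̄ / c₄ = 22.3000 / 0.7979 = 27.9484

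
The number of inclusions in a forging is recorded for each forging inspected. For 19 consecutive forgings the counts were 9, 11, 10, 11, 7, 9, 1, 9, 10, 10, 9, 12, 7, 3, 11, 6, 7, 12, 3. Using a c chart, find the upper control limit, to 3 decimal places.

c̄ = (9 + 11 + 10 + 11 + 7 + 9 + 1 + 9 + 10 + 10 + 9 + 12 + 7 + 3 + 11 + 6 + 7 + 12 + 3) / 19 = 157 / 19 = 8.2632
UCL = c̄ + 3√c̄ = 8.2632 + 3 × √8.2632 = 8.2632 + 3 × 2.8746 = 16.8869

16.887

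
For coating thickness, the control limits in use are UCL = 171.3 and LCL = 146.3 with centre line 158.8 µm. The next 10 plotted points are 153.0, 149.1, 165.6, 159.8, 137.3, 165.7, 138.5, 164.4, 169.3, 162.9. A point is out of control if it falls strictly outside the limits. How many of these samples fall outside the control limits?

2

Compare each point to [146.3, 171.3]: sample 5 = 137.3 < LCL; sample 7 = 138.5 < LCL.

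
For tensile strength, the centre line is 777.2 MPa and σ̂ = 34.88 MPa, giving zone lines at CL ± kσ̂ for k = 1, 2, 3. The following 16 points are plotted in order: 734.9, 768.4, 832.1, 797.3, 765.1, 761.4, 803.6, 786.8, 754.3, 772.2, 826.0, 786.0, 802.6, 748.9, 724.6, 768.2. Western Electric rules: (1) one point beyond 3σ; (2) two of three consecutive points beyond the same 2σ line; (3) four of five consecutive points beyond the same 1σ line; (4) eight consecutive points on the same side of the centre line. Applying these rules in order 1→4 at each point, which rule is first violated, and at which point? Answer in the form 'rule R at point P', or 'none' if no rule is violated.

Zone of each point (C = within 1σ̂, B = 1σ̂–2σ̂, A = 2σ̂–3σ̂, * = beyond 3σ̂; sign = side of CL): 1:-B, 2:-C, 3:+B, 4:+C, 5:-C, 6:-C, 7:+C, 8:+C, 9:-C, 10:-C, 11:+B, 12:+C, 13:+C, 14:-C, 15:-B, 16:-C
No rule fires across all 16 points.

none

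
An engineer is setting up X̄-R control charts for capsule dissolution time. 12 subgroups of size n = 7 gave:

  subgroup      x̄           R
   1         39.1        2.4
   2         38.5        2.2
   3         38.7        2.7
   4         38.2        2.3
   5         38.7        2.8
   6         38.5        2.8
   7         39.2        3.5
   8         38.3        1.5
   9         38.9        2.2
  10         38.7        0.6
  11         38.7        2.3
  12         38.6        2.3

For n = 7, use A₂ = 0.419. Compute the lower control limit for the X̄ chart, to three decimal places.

37.711

X̄̄ = (39.1 + 38.5 + 38.7 + 38.2 + 38.7 + 38.5 + 39.2 + 38.3 + 38.9 + 38.7 + 38.7 + 38.6) / 12 = 464.1000 / 12 = 38.6750
R̄ = (2.4 + 2.2 + 2.7 + 2.3 + 2.8 + 2.8 + 3.5 + 1.5 + 2.2 + 0.6 + 2.3 + 2.3) / 12 = 27.6000 / 12 = 2.3000
LCL = X̄̄ − A₂·R̄ = 38.6750 − 0.419 × 2.3000 = 37.7113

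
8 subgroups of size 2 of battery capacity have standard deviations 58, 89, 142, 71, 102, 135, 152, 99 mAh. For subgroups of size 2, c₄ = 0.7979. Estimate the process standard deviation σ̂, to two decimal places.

s̄ = (58 + 89 + 142 + 71 + 102 + 135 + 152 + 99) / 8 = 106.0000
σ̂ = s̄ / c₄ = 106.0000 / 0.7979 = 132.8487

132.85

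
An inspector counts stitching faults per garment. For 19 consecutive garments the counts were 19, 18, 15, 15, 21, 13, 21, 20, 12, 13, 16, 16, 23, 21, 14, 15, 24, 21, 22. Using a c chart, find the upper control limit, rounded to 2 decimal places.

30.51

c̄ = (19 + 18 + 15 + 15 + 21 + 13 + 21 + 20 + 12 + 13 + 16 + 16 + 23 + 21 + 14 + 15 + 24 + 21 + 22) / 19 = 339 / 19 = 17.8421
UCL = c̄ + 3√c̄ = 17.8421 + 3 × √17.8421 = 17.8421 + 3 × 4.2240 = 30.5141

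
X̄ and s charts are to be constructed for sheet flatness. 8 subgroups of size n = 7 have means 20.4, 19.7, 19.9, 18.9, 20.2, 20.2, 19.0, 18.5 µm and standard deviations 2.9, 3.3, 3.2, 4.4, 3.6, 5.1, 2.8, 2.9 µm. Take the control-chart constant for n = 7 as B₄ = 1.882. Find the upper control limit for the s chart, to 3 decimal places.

s̄ = (2.9 + 3.3 + 3.2 + 4.4 + 3.6 + 5.1 + 2.8 + 2.9) / 8 = 3.5250
UCL_s = B₄·s̄ = 1.882 × 3.5250 = 6.6340

6.634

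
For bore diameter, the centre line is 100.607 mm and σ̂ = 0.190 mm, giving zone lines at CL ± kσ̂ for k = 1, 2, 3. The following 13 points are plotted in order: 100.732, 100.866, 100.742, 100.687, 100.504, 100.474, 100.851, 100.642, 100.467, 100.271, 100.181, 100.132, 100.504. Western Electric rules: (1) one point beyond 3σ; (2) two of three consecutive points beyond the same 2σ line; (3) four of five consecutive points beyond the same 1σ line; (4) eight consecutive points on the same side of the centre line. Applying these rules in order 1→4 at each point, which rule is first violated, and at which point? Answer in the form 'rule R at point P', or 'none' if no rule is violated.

Zone of each point (C = within 1σ̂, B = 1σ̂–2σ̂, A = 2σ̂–3σ̂, * = beyond 3σ̂; sign = side of CL): 1:+C, 2:+B, 3:+C, 4:+C, 5:-C, 6:-C, 7:+B, 8:+C, 9:-C, 10:-B, 11:-A, 12:-A, 13:-C
Rule 2 (two of three consecutive points beyond the same 2σ limit) is satisfied at point 12.

rule 2 at point 12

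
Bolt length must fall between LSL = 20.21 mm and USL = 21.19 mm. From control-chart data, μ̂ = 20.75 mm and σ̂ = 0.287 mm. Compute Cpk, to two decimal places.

Cpu = (USL − μ̂) / (3σ̂) = (21.19 − 20.75) / (3 × 0.287) = 0.5110; Cpl = (μ̂ − LSL) / (3σ̂) = (20.75 − 20.21) / (3 × 0.287) = 0.6272; Cpk = min(Cpu, Cpl) = 0.5110

0.51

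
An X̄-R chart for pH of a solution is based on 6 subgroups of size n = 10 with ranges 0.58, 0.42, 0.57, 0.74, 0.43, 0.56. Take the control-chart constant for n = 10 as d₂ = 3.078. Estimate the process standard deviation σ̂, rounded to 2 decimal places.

0.18

R̄ = (0.58 + 0.42 + 0.57 + 0.74 + 0.43 + 0.56) / 6 = 0.5500
σ̂ = R̄ / d₂ = 0.5500 / 3.078 = 0.1787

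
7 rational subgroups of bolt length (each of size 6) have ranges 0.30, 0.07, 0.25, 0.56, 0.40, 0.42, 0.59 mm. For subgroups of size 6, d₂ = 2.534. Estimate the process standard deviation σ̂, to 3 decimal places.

R̄ = (0.30 + 0.07 + 0.25 + 0.56 + 0.40 + 0.42 + 0.59) / 7 = 0.3700
σ̂ = R̄ / d₂ = 0.3700 / 2.534 = 0.1460

0.146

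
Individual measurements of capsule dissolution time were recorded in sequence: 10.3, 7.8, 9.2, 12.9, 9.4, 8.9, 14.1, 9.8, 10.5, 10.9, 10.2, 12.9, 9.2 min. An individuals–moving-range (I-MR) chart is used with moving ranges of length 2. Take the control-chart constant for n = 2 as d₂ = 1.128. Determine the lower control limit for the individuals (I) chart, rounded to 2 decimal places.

X̄ = (10.3 + 7.8 + 9.2 + 12.9 + 9.4 + 8.9 + 14.1 + 9.8 + 10.5 + 10.9 + 10.2 + 12.9 + 9.2) / 13 = 10.4692
Moving ranges: 2.5, 1.4, 3.7, 3.5, 0.5, 5.2, 4.3, 0.7, 0.4, 0.7, 2.7, 3.7; M̄R̄ = 29.3000 / 12 = 2.4417
LCL = X̄ − 3·M̄R̄/d₂ = 10.4692 − 3 × 2.4417 / 1.128 = 3.9754

3.98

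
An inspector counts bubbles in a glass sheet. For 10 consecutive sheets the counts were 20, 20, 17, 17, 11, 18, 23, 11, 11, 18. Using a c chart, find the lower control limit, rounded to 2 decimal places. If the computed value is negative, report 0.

c̄ = (20 + 20 + 17 + 17 + 11 + 18 + 23 + 11 + 11 + 18) / 10 = 166 / 10 = 16.6000
LCL = c̄ − 3√c̄ = 16.6000 − 3 × 4.0743 = 4.3771

4.38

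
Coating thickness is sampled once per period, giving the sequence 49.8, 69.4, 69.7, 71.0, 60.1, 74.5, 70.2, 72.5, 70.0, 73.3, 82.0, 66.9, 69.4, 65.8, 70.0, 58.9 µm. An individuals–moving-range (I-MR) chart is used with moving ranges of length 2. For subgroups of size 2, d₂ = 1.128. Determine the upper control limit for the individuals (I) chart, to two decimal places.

86.80

X̄ = (49.8 + 69.4 + 69.7 + 71.0 + 60.1 + 74.5 + 70.2 + 72.5 + 70.0 + 73.3 + 82.0 + 66.9 + 69.4 + 65.8 + 70.0 + 58.9) / 16 = 68.3438
Moving ranges: 19.6, 0.3, 1.3, 10.9, 14.4, 4.3, 2.3, 2.5, 3.3, 8.7, 15.1, 2.5, 3.6, 4.2, 11.1; M̄R̄ = 104.1000 / 15 = 6.9400
UCL = X̄ + 3·M̄R̄/d₂ = 68.3438 + 3 × 6.9400 / 1.128 = 86.8012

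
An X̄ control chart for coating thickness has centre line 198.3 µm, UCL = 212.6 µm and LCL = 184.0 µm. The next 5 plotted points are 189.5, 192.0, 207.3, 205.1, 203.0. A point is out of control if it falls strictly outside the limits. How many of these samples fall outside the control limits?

0

All 5 points lie within [184.0, 212.6].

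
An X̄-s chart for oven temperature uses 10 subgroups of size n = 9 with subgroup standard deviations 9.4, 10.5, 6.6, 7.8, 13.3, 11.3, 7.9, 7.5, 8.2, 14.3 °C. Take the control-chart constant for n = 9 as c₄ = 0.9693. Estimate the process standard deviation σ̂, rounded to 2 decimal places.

9.99

s̄ = (9.4 + 10.5 + 6.6 + 7.8 + 13.3 + 11.3 + 7.9 + 7.5 + 8.2 + 14.3) / 10 = 9.6800
σ̂ = s̄ / c₄ = 9.6800 / 0.9693 = 9.9866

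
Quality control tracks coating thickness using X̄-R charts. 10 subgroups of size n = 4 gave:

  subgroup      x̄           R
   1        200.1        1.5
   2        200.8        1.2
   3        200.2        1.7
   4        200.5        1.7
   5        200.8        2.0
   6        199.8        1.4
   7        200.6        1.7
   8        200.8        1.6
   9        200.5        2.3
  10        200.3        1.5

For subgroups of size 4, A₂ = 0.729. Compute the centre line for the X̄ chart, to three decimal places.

X̄̄ = (200.1 + 200.8 + 200.2 + 200.5 + 200.8 + 199.8 + 200.6 + 200.8 + 200.5 + 200.3) / 10 = 2004.4000 / 10 = 200.4400
CL = X̄̄ = 200.4400

200.440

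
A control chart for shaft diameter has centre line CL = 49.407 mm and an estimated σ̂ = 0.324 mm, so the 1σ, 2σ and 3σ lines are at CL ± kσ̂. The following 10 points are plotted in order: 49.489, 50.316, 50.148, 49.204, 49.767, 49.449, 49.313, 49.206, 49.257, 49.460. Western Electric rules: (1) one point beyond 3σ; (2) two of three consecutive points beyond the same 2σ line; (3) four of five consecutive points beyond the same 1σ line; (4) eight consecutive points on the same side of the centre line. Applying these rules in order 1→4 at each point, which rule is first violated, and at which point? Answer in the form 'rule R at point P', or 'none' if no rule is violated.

rule 2 at point 3

Zone of each point (C = within 1σ̂, B = 1σ̂–2σ̂, A = 2σ̂–3σ̂, * = beyond 3σ̂; sign = side of CL): 1:+C, 2:+A, 3:+A, 4:-C, 5:+B, 6:+C, 7:-C, 8:-C, 9:-C, 10:+C
Rule 2 (two of three consecutive points beyond the same 2σ limit) is satisfied at point 3.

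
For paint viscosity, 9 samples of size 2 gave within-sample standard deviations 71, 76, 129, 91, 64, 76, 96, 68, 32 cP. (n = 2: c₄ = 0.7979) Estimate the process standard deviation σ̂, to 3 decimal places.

97.896

s̄ = (71 + 76 + 129 + 91 + 64 + 76 + 96 + 68 + 32) / 9 = 78.1111
σ̂ = s̄ / c₄ = 78.1111 / 0.7979 = 97.8959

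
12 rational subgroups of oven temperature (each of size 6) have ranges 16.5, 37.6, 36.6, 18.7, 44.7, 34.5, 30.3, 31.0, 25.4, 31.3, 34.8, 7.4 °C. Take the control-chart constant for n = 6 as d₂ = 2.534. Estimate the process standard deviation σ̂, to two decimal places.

11.47

R̄ = (16.5 + 37.6 + 36.6 + 18.7 + 44.7 + 34.5 + 30.3 + 31.0 + 25.4 + 31.3 + 34.8 + 7.4) / 12 = 29.0667
σ̂ = R̄ / d₂ = 29.0667 / 2.534 = 11.4707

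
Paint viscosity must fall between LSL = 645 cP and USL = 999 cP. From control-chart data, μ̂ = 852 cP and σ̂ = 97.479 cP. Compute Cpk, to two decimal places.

Cpu = (USL − μ̂) / (3σ̂) = (999 − 852) / (3 × 97.479) = 0.5027; Cpl = (μ̂ − LSL) / (3σ̂) = (852 − 645) / (3 × 97.479) = 0.7078; Cpk = min(Cpu, Cpl) = 0.5027

0.50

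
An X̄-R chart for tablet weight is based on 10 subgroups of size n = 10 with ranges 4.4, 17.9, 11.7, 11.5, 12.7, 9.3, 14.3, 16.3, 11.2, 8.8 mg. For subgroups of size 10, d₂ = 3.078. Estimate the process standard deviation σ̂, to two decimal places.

R̄ = (4.4 + 17.9 + 11.7 + 11.5 + 12.7 + 9.3 + 14.3 + 16.3 + 11.2 + 8.8) / 10 = 11.8100
σ̂ = R̄ / d₂ = 11.8100 / 3.078 = 3.8369

3.84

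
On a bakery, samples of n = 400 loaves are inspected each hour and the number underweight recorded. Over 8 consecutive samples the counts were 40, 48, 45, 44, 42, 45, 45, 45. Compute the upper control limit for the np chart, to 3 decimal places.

p̄ = Σdᵢ / (k·n) = 354 / (8 × 400) = 0.11063
UCL = np̄ + 3·√(np̄(1−p̄)) = 44.2500 + 3 × √(44.2500×0.88938) = 44.2500 + 3 × 6.2733 = 63.0700

63.070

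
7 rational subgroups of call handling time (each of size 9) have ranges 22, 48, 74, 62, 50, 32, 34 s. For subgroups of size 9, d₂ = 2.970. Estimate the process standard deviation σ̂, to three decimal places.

R̄ = (22 + 48 + 74 + 62 + 50 + 32 + 34) / 7 = 46.0000
σ̂ = R̄ / d₂ = 46.0000 / 2.970 = 15.4882

15.488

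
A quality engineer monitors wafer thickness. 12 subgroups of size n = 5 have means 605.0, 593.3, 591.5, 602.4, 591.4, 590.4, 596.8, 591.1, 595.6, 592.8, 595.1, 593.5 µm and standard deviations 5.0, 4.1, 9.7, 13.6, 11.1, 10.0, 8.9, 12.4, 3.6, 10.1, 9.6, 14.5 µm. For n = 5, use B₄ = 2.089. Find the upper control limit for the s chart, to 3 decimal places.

s̄ = (5.0 + 4.1 + 9.7 + 13.6 + 11.1 + 10.0 + 8.9 + 12.4 + 3.6 + 10.1 + 9.6 + 14.5) / 12 = 9.3833
UCL_s = B₄·s̄ = 2.089 × 9.3833 = 19.6018

19.602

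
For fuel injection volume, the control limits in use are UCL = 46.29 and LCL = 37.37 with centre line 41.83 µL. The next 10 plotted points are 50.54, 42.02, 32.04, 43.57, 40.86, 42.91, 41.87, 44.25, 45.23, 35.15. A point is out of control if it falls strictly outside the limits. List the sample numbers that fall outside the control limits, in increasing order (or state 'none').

1, 3, 10

Compare each point to [37.37, 46.29]: sample 1 = 50.54 > UCL; sample 3 = 32.04 < LCL; sample 10 = 35.15 < LCL.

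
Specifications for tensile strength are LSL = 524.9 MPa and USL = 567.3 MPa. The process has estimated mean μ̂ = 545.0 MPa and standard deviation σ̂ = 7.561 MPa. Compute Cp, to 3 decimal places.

0.935

Cp = (USL − LSL) / (6σ̂) = (567.3 − 524.9) / (6 × 7.561) = 42.4000 / 45.3660 = 0.9346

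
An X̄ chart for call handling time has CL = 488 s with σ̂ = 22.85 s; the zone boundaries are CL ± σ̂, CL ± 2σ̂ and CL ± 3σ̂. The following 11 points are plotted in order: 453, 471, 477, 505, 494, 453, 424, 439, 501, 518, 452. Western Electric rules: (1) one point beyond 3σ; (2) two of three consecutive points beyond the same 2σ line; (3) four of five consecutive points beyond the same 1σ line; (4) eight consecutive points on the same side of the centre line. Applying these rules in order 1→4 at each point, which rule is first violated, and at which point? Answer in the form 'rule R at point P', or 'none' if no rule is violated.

Zone of each point (C = within 1σ̂, B = 1σ̂–2σ̂, A = 2σ̂–3σ̂, * = beyond 3σ̂; sign = side of CL): 1:-B, 2:-C, 3:-C, 4:+C, 5:+C, 6:-B, 7:-A, 8:-A, 9:+C, 10:+B, 11:-B
Rule 2 (two of three consecutive points beyond the same 2σ limit) is satisfied at point 8.

rule 2 at point 8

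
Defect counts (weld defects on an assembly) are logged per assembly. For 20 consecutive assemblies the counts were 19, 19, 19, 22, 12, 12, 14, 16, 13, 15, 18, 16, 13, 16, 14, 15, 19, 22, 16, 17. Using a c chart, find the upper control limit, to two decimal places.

28.48

c̄ = (19 + 19 + 19 + 22 + 12 + 12 + 14 + 16 + 13 + 15 + 18 + 16 + 13 + 16 + 14 + 15 + 19 + 22 + 16 + 17) / 20 = 327 / 20 = 16.3500
UCL = c̄ + 3√c̄ = 16.3500 + 3 × √16.3500 = 16.3500 + 3 × 4.0435 = 28.4805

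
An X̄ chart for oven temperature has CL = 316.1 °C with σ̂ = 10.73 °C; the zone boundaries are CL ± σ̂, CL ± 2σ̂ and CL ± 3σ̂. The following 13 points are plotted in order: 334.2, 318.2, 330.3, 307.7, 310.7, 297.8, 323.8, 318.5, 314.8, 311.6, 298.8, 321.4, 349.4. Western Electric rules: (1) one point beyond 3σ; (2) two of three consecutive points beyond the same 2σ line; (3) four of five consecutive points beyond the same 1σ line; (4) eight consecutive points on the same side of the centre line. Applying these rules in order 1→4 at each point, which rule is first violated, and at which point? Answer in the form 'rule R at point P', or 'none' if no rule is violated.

rule 1 at point 13

Zone of each point (C = within 1σ̂, B = 1σ̂–2σ̂, A = 2σ̂–3σ̂, * = beyond 3σ̂; sign = side of CL): 1:+B, 2:+C, 3:+B, 4:-C, 5:-C, 6:-B, 7:+C, 8:+C, 9:-C, 10:-C, 11:-B, 12:+C, 13:+*
Rule 1 (one point beyond the 3σ limits) is satisfied at point 13.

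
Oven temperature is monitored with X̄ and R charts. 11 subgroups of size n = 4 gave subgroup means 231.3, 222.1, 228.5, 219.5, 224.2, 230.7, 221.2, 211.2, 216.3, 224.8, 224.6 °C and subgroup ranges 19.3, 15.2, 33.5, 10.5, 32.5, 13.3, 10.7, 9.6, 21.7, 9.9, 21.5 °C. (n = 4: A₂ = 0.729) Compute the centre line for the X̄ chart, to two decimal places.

X̄̄ = (231.3 + 222.1 + 228.5 + 219.5 + 224.2 + 230.7 + 221.2 + 211.2 + 216.3 + 224.8 + 224.6) / 11 = 2454.4000 / 11 = 223.1273
CL = X̄̄ = 223.1273

223.13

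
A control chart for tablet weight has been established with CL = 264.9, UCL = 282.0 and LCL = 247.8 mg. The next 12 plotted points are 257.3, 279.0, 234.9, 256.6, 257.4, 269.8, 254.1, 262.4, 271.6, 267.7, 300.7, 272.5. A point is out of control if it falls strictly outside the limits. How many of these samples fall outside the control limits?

2

Compare each point to [247.8, 282.0]: sample 3 = 234.9 < LCL; sample 11 = 300.7 > UCL.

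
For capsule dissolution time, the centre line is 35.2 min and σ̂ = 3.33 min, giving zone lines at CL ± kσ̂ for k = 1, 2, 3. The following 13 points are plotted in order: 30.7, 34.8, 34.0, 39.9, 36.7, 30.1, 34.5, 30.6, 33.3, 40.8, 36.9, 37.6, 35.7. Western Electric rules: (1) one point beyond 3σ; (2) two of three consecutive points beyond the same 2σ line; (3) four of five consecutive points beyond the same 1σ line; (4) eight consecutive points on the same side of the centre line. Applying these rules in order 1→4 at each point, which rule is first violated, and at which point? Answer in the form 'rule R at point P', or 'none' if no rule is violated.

Zone of each point (C = within 1σ̂, B = 1σ̂–2σ̂, A = 2σ̂–3σ̂, * = beyond 3σ̂; sign = side of CL): 1:-B, 2:-C, 3:-C, 4:+B, 5:+C, 6:-B, 7:-C, 8:-B, 9:-C, 10:+B, 11:+C, 12:+C, 13:+C
No rule fires across all 13 points.

none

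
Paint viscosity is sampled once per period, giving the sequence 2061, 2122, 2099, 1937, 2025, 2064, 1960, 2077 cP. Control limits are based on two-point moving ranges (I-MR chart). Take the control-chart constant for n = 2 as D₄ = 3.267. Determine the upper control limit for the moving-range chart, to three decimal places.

Moving ranges: 61, 23, 162, 88, 39, 104, 117; M̄R̄ = 594.0000 / 7 = 84.8571
UCL_MR = D₄·M̄R̄ = 3.267 × 84.8571 = 277.2283

277.228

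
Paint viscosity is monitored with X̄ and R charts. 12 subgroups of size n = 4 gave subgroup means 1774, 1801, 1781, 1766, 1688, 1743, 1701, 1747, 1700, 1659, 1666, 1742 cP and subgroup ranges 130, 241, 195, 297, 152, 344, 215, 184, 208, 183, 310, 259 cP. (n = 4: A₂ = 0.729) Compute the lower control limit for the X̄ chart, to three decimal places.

1565.548

X̄̄ = (1774 + 1801 + 1781 + 1766 + 1688 + 1743 + 1701 + 1747 + 1700 + 1659 + 1666 + 1742) / 12 = 20768.0000 / 12 = 1730.6667
R̄ = (130 + 241 + 195 + 297 + 152 + 344 + 215 + 184 + 208 + 183 + 310 + 259) / 12 = 2718.0000 / 12 = 226.5000
LCL = X̄̄ − A₂·R̄ = 1730.6667 − 0.729 × 226.5000 = 1565.5482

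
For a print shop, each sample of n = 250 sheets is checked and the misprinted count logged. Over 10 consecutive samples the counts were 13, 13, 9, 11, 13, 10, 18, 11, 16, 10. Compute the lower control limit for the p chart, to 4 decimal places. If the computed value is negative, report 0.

0.0084

p̄ = Σdᵢ / (k·n) = 124 / (10 × 250) = 0.04960
LCL = p̄ − 3·√(p̄(1−p̄)/n) = 0.04960 − 3 × 0.01373 = 0.00840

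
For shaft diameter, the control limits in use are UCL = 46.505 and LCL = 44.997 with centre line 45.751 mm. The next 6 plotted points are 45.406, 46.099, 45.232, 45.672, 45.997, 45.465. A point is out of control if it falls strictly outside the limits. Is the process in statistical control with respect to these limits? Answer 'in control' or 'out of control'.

All 6 points lie within [44.997, 46.505].

in control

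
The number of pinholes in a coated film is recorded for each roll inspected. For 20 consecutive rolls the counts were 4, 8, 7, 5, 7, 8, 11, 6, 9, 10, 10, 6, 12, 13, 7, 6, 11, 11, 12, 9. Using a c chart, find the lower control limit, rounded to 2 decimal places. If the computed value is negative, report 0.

c̄ = (4 + 8 + 7 + 5 + 7 + 8 + 11 + 6 + 9 + 10 + 10 + 6 + 12 + 13 + 7 + 6 + 11 + 11 + 12 + 9) / 20 = 172 / 20 = 8.6000
LCL = c̄ − 3√c̄ = 8.6000 − 3 × 2.9326 = -0.1977 → 0 (cannot be negative)

0.00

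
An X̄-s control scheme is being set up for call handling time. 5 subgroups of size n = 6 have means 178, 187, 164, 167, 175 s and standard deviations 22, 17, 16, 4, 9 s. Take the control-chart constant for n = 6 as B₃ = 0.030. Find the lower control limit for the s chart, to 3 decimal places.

0.408

s̄ = (22 + 17 + 16 + 4 + 9) / 5 = 13.6000
LCL_s = B₃·s̄ = 0.030 × 13.6000 = 0.4080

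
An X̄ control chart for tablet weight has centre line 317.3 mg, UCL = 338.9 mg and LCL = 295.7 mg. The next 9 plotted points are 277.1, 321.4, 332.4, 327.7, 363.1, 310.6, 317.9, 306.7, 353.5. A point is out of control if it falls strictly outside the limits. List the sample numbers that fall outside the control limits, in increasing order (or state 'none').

Compare each point to [295.7, 338.9]: sample 1 = 277.1 < LCL; sample 5 = 363.1 > UCL; sample 9 = 353.5 > UCL.

1, 5, 9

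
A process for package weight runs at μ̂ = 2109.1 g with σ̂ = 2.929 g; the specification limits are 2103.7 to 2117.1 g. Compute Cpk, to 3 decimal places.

0.615

Cpu = (USL − μ̂) / (3σ̂) = (2117.1 − 2109.1) / (3 × 2.929) = 0.9104; Cpl = (μ̂ − LSL) / (3σ̂) = (2109.1 − 2103.7) / (3 × 2.929) = 0.6145; Cpk = min(Cpu, Cpl) = 0.6145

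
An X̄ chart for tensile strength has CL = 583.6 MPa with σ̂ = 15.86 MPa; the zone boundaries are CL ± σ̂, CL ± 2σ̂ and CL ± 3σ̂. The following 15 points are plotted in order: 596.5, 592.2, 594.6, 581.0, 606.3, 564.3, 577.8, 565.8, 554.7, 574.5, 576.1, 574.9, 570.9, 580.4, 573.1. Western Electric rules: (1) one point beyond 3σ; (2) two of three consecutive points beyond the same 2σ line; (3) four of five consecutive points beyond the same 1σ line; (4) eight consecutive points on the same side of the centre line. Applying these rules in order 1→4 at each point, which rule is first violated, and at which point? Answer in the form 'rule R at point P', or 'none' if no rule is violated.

rule 4 at point 13

Zone of each point (C = within 1σ̂, B = 1σ̂–2σ̂, A = 2σ̂–3σ̂, * = beyond 3σ̂; sign = side of CL): 1:+C, 2:+C, 3:+C, 4:-C, 5:+B, 6:-B, 7:-C, 8:-B, 9:-B, 10:-C, 11:-C, 12:-C, 13:-C, 14:-C, 15:-C
Rule 4 (eight consecutive points on the same side of the centre line) is satisfied at point 13.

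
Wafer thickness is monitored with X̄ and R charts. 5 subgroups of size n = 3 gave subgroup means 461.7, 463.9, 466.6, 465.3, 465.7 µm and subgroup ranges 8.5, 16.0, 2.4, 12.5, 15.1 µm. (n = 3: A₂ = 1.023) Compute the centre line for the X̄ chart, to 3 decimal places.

464.640

X̄̄ = (461.7 + 463.9 + 466.6 + 465.3 + 465.7) / 5 = 2323.2000 / 5 = 464.6400
CL = X̄̄ = 464.6400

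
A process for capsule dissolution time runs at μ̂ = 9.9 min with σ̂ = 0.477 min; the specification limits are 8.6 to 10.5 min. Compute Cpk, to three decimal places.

Cpu = (USL − μ̂) / (3σ̂) = (10.5 − 9.9) / (3 × 0.477) = 0.4193; Cpl = (μ̂ − LSL) / (3σ̂) = (9.9 − 8.6) / (3 × 0.477) = 0.9085; Cpk = min(Cpu, Cpl) = 0.4193

0.419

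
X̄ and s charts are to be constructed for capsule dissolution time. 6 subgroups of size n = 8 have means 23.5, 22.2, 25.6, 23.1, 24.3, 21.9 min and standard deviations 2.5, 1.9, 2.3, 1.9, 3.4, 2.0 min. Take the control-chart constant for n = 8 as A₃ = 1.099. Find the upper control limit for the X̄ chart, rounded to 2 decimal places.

26.00

X̄̄ = (23.5 + 22.2 + 25.6 + 23.1 + 24.3 + 21.9) / 6 = 23.4333
s̄ = (2.5 + 1.9 + 2.3 + 1.9 + 3.4 + 2.0) / 6 = 2.3333
UCL = X̄̄ + A₃·s̄ = 23.4333 + 1.099 × 2.3333 = 25.9977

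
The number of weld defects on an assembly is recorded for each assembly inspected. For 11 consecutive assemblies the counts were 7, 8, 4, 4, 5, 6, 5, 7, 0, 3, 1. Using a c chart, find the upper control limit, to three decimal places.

10.941

c̄ = (7 + 8 + 4 + 4 + 5 + 6 + 5 + 7 + 0 + 3 + 1) / 11 = 50 / 11 = 4.5455
UCL = c̄ + 3√c̄ = 4.5455 + 3 × √4.5455 = 4.5455 + 3 × 2.1320 = 10.9415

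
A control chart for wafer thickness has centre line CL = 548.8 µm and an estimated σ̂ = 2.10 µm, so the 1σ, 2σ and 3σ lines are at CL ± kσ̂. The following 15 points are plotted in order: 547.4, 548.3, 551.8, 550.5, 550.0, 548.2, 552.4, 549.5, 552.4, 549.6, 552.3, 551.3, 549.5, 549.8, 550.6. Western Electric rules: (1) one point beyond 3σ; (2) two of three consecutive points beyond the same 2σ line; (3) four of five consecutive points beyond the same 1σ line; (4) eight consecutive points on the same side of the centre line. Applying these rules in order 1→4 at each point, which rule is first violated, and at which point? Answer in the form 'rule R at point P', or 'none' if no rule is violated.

rule 4 at point 14

Zone of each point (C = within 1σ̂, B = 1σ̂–2σ̂, A = 2σ̂–3σ̂, * = beyond 3σ̂; sign = side of CL): 1:-C, 2:-C, 3:+B, 4:+C, 5:+C, 6:-C, 7:+B, 8:+C, 9:+B, 10:+C, 11:+B, 12:+B, 13:+C, 14:+C, 15:+C
Rule 4 (eight consecutive points on the same side of the centre line) is satisfied at point 14.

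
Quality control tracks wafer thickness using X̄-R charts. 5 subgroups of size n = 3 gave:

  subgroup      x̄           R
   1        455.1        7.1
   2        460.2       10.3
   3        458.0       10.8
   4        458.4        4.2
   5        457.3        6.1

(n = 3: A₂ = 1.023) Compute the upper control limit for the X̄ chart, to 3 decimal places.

465.677

X̄̄ = (455.1 + 460.2 + 458.0 + 458.4 + 457.3) / 5 = 2289.0000 / 5 = 457.8000
R̄ = (7.1 + 10.3 + 10.8 + 4.2 + 6.1) / 5 = 38.5000 / 5 = 7.7000
UCL = X̄̄ + A₂·R̄ = 457.8000 + 1.023 × 7.7000 = 465.6771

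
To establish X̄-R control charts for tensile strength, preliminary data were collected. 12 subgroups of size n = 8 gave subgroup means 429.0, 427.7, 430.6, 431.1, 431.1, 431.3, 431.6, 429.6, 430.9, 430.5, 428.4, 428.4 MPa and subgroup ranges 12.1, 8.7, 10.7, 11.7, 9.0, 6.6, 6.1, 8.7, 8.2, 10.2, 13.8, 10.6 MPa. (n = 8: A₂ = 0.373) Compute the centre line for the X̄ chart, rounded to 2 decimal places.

430.02

X̄̄ = (429.0 + 427.7 + 430.6 + 431.1 + 431.1 + 431.3 + 431.6 + 429.6 + 430.9 + 430.5 + 428.4 + 428.4) / 12 = 5160.2000 / 12 = 430.0167
CL = X̄̄ = 430.0167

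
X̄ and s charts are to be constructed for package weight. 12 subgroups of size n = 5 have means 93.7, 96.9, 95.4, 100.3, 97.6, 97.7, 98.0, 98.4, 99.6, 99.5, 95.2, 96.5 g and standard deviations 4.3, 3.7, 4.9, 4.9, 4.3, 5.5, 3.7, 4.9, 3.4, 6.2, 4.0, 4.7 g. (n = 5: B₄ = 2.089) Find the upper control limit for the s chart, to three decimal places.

9.488

s̄ = (4.3 + 3.7 + 4.9 + 4.9 + 4.3 + 5.5 + 3.7 + 4.9 + 3.4 + 6.2 + 4.0 + 4.7) / 12 = 4.5417
UCL_s = B₄·s̄ = 2.089 × 4.5417 = 9.4875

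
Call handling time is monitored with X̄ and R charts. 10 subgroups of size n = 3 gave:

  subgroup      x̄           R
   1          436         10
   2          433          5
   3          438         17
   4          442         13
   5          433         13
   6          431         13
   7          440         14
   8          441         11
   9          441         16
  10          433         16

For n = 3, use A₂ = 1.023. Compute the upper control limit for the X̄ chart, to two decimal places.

X̄̄ = (436 + 433 + 438 + 442 + 433 + 431 + 440 + 441 + 441 + 433) / 10 = 4368.0000 / 10 = 436.8000
R̄ = (10 + 5 + 17 + 13 + 13 + 13 + 14 + 11 + 16 + 16) / 10 = 128.0000 / 10 = 12.8000
UCL = X̄̄ + A₂·R̄ = 436.8000 + 1.023 × 12.8000 = 449.8944

449.89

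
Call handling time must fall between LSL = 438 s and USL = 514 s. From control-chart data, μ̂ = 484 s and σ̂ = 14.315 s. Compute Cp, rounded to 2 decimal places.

0.88

Cp = (USL − LSL) / (6σ̂) = (514 − 438) / (6 × 14.315) = 76.0000 / 85.8900 = 0.8849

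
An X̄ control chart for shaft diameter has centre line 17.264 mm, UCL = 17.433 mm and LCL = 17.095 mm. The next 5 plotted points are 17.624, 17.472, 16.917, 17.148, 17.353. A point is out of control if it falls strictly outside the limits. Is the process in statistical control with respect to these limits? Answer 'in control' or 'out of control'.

Compare each point to [17.095, 17.433]: sample 1 = 17.624 > UCL; sample 2 = 17.472 > UCL; sample 3 = 16.917 < LCL.

out of control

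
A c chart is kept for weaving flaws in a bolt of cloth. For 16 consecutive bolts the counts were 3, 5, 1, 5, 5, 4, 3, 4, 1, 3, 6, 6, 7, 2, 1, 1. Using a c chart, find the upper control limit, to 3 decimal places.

9.225

c̄ = (3 + 5 + 1 + 5 + 5 + 4 + 3 + 4 + 1 + 3 + 6 + 6 + 7 + 2 + 1 + 1) / 16 = 57 / 16 = 3.5625
UCL = c̄ + 3√c̄ = 3.5625 + 3 × √3.5625 = 3.5625 + 3 × 1.8875 = 9.2249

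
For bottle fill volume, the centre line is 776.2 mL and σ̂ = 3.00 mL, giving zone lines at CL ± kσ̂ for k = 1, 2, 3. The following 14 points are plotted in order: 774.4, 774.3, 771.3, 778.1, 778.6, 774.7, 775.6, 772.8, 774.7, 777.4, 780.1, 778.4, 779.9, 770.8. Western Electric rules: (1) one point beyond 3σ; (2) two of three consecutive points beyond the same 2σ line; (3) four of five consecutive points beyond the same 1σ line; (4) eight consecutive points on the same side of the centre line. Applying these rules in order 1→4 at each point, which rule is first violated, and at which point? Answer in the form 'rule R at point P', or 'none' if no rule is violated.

none

Zone of each point (C = within 1σ̂, B = 1σ̂–2σ̂, A = 2σ̂–3σ̂, * = beyond 3σ̂; sign = side of CL): 1:-C, 2:-C, 3:-B, 4:+C, 5:+C, 6:-C, 7:-C, 8:-B, 9:-C, 10:+C, 11:+B, 12:+C, 13:+B, 14:-B
No rule fires across all 14 points.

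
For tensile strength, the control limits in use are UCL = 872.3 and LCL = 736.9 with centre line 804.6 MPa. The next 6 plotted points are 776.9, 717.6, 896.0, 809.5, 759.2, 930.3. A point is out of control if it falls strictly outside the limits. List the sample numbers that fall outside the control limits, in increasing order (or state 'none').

2, 3, 6

Compare each point to [736.9, 872.3]: sample 2 = 717.6 < LCL; sample 3 = 896.0 > UCL; sample 6 = 930.3 > UCL.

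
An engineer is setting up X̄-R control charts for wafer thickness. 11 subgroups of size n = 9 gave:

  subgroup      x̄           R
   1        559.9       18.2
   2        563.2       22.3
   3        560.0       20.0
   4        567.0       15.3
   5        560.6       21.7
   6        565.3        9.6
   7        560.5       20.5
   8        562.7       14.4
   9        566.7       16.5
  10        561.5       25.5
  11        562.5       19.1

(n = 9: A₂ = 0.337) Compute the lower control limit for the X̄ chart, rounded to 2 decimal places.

556.50

X̄̄ = (559.9 + 563.2 + 560.0 + 567.0 + 560.6 + 565.3 + 560.5 + 562.7 + 566.7 + 561.5 + 562.5) / 11 = 6189.9000 / 11 = 562.7182
R̄ = (18.2 + 22.3 + 20.0 + 15.3 + 21.7 + 9.6 + 20.5 + 14.4 + 16.5 + 25.5 + 19.1) / 11 = 203.1000 / 11 = 18.4636
LCL = X̄̄ − A₂·R̄ = 562.7182 − 0.337 × 18.4636 = 556.4959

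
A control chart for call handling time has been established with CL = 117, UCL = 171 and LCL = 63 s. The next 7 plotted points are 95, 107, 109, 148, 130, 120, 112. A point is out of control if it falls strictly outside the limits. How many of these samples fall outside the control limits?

All 7 points lie within [63, 171].

0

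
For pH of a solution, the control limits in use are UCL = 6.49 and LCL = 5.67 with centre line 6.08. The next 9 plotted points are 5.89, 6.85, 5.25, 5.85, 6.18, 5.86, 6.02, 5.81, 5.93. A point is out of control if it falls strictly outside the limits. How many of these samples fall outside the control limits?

2

Compare each point to [5.67, 6.49]: sample 2 = 6.85 > UCL; sample 3 = 5.25 < LCL.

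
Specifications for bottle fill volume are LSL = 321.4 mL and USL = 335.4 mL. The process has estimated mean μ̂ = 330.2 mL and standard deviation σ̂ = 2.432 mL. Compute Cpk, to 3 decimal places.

Cpu = (USL − μ̂) / (3σ̂) = (335.4 − 330.2) / (3 × 2.432) = 0.7127; Cpl = (μ̂ − LSL) / (3σ̂) = (330.2 − 321.4) / (3 × 2.432) = 1.2061; Cpk = min(Cpu, Cpl) = 0.7127

0.713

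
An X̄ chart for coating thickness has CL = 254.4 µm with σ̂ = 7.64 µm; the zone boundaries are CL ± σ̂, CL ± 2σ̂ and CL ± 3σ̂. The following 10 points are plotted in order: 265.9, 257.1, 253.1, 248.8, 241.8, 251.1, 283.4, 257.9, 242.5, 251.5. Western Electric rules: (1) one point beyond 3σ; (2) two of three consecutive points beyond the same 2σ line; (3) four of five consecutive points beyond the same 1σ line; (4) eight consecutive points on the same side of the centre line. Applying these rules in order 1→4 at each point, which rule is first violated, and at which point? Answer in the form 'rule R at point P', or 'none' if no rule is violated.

Zone of each point (C = within 1σ̂, B = 1σ̂–2σ̂, A = 2σ̂–3σ̂, * = beyond 3σ̂; sign = side of CL): 1:+B, 2:+C, 3:-C, 4:-C, 5:-B, 6:-C, 7:+*, 8:+C, 9:-B, 10:-C
Rule 1 (one point beyond the 3σ limits) is satisfied at point 7.

rule 1 at point 7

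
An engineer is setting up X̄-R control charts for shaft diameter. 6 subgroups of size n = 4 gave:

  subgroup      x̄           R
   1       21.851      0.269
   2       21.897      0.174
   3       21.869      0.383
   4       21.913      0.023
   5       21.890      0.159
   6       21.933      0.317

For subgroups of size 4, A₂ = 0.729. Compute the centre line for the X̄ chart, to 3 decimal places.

21.892

X̄̄ = (21.851 + 21.897 + 21.869 + 21.913 + 21.890 + 21.933) / 6 = 131.3530 / 6 = 21.8922
CL = X̄̄ = 21.8922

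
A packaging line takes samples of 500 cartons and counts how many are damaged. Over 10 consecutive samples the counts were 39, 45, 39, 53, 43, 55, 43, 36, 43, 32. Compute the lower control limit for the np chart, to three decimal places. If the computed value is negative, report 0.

p̄ = Σdᵢ / (k·n) = 428 / (10 × 500) = 0.08560
LCL = np̄ − 3·√(np̄(1−p̄)) = 42.8000 − 3 × 6.2559 = 24.0323

24.032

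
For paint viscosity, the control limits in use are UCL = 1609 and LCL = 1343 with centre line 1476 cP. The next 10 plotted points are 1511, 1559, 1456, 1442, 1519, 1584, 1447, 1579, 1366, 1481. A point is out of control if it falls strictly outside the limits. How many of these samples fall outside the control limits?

0

All 10 points lie within [1343, 1609].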